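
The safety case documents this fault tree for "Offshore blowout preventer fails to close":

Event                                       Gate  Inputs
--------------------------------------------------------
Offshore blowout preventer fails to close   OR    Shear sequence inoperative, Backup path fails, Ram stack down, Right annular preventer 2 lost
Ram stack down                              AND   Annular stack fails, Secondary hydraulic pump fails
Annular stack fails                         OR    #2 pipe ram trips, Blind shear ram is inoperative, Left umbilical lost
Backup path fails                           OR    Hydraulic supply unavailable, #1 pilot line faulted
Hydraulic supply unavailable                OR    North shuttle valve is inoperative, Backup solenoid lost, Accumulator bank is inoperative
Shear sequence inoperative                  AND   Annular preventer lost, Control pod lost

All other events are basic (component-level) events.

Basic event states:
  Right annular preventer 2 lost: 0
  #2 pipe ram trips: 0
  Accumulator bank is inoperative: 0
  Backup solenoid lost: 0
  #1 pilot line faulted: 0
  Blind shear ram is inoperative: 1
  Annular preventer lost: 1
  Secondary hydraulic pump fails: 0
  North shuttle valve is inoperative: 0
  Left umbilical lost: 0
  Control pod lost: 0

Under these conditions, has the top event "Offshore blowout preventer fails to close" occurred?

Shear sequence inoperative [AND]: Annular preventer lost=occurs, Control pod lost=not → not all inputs occur → does not occur.
Hydraulic supply unavailable [OR]: North shuttle valve is inoperative=not, Backup solenoid lost=not, Accumulator bank is inoperative=not → no input occurs → does not occur.
Backup path fails [OR]: Hydraulic supply unavailable=not, #1 pilot line faulted=not → no input occurs → does not occur.
Annular stack fails [OR]: #2 pipe ram trips=not, Blind shear ram is inoperative=occurs, Left umbilical lost=not → at least one input occurs → occurs.
Ram stack down [AND]: Annular stack fails=occurs, Secondary hydraulic pump fails=not → not all inputs occur → does not occur.
Offshore blowout preventer fails to close [OR]: Shear sequence inoperative=not, Backup path fails=not, Ram stack down=not, Right annular preventer 2 lost=not → no input occurs → does not occur.

No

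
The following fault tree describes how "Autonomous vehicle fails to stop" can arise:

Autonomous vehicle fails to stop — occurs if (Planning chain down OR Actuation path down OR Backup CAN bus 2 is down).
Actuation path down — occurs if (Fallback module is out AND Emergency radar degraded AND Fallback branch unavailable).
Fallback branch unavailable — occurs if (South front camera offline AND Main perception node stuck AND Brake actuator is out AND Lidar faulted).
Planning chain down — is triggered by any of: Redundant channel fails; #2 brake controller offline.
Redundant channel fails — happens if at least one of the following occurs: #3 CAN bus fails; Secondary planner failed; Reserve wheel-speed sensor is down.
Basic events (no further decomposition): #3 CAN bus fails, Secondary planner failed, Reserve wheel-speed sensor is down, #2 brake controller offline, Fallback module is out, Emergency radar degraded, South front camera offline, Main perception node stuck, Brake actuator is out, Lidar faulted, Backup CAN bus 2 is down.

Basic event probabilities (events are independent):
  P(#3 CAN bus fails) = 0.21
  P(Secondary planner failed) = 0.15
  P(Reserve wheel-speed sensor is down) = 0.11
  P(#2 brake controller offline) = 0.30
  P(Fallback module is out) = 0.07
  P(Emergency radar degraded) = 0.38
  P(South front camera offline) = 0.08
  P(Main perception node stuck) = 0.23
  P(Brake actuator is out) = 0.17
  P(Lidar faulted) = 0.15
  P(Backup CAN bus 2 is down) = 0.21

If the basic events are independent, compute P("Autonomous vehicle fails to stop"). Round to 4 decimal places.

0.6695

P(Redundant channel fails) [OR] = 1 − (1−0.21) × (1−0.15) × (1−0.11) = 0.402365
P(Planning chain down) [OR] = 1 − (1−0.402365) × (1−0.30) = 0.581656
P(Fallback branch unavailable) [AND] = 0.08 × 0.23 × 0.17 × 0.15 = 0.000469
P(Actuation path down) [AND] = 0.07 × 0.38 × 0.000469 = 0.000012
P(Autonomous vehicle fails to stop) [OR] = 1 − (1−0.581656) × (1−0.000012) × (1−0.21) = 0.669512
Rounded to 4 decimal places: P(Autonomous vehicle fails to stop) ≈ 0.6695.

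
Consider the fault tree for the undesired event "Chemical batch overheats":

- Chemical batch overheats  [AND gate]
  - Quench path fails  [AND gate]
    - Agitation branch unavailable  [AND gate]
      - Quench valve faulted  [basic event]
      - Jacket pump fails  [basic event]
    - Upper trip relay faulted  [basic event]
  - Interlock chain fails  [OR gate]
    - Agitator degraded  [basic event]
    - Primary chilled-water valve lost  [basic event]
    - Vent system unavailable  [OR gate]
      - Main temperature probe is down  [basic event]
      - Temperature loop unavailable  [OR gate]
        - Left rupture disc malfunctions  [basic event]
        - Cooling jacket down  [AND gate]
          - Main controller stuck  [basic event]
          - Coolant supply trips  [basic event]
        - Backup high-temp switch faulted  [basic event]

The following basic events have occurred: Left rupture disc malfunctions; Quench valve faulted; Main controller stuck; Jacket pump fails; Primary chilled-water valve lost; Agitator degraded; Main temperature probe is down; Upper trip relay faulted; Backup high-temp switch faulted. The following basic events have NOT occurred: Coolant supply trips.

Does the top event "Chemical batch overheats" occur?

Yes

Agitation branch unavailable [AND]: Quench valve faulted=occurs, Jacket pump fails=occurs → all inputs occur → occurs.
Quench path fails [AND]: Agitation branch unavailable=occurs, Upper trip relay faulted=occurs → all inputs occur → occurs.
Cooling jacket down [AND]: Main controller stuck=occurs, Coolant supply trips=not → not all inputs occur → does not occur.
Temperature loop unavailable [OR]: Left rupture disc malfunctions=occurs, Cooling jacket down=not, Backup high-temp switch faulted=occurs → at least one input occurs → occurs.
Vent system unavailable [OR]: Main temperature probe is down=occurs, Temperature loop unavailable=occurs → at least one input occurs → occurs.
Interlock chain fails [OR]: Agitator degraded=occurs, Primary chilled-water valve lost=occurs, Vent system unavailable=occurs → at least one input occurs → occurs.
Chemical batch overheats [AND]: Quench path fails=occurs, Interlock chain fails=occurs → all inputs occur → occurs.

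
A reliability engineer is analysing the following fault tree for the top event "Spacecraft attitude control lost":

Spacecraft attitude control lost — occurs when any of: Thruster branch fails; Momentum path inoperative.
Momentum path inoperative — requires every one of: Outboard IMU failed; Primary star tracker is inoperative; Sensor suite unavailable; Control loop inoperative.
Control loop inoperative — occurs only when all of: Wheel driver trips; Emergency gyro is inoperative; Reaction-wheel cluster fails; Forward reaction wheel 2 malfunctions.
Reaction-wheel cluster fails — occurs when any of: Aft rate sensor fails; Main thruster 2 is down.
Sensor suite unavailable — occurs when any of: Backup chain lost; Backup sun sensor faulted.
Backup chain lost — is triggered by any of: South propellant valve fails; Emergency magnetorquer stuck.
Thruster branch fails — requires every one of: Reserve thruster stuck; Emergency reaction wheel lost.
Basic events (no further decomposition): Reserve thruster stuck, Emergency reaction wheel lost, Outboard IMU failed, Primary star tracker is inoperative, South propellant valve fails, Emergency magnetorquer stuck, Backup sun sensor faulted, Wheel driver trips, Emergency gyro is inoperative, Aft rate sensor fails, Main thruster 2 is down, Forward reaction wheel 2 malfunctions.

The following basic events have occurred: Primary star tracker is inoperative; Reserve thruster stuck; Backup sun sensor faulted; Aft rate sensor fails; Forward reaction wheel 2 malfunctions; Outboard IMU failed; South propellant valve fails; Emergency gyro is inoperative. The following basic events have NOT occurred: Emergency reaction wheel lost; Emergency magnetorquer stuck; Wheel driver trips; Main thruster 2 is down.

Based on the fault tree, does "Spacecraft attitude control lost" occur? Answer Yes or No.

No

Thruster branch fails [AND]: Reserve thruster stuck=occurs, Emergency reaction wheel lost=not → not all inputs occur → does not occur.
Backup chain lost [OR]: South propellant valve fails=occurs, Emergency magnetorquer stuck=not → at least one input occurs → occurs.
Sensor suite unavailable [OR]: Backup chain lost=occurs, Backup sun sensor faulted=occurs → at least one input occurs → occurs.
Reaction-wheel cluster fails [OR]: Aft rate sensor fails=occurs, Main thruster 2 is down=not → at least one input occurs → occurs.
Control loop inoperative [AND]: Wheel driver trips=not, Emergency gyro is inoperative=occurs, Reaction-wheel cluster fails=occurs, Forward reaction wheel 2 malfunctions=occurs → not all inputs occur → does not occur.
Momentum path inoperative [AND]: Outboard IMU failed=occurs, Primary star tracker is inoperative=occurs, Sensor suite unavailable=occurs, Control loop inoperative=not → not all inputs occur → does not occur.
Spacecraft attitude control lost [OR]: Thruster branch fails=not, Momentum path inoperative=not → no input occurs → does not occur.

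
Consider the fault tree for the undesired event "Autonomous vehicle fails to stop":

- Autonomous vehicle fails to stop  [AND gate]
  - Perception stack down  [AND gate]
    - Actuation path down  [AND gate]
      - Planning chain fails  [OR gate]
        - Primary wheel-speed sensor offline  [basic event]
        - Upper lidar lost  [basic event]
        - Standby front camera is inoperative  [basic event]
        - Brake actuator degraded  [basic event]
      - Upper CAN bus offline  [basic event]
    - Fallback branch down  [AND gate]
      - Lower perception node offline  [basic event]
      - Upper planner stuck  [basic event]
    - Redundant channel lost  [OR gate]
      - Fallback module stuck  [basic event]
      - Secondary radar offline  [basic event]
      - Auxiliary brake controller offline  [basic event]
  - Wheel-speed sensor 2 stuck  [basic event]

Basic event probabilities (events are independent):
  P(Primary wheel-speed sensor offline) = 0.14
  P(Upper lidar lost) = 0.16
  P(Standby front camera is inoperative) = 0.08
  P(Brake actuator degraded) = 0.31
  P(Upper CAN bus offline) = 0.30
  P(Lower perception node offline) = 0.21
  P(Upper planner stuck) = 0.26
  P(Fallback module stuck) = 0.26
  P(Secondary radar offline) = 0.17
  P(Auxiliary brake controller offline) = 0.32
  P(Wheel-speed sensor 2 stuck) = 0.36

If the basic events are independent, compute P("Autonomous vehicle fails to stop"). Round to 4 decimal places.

0.0019

P(Planning chain fails) [OR] = 1 − (1−0.14) × (1−0.16) × (1−0.08) × (1−0.31) = 0.541420
P(Actuation path down) [AND] = 0.541420 × 0.30 = 0.162426
P(Fallback branch down) [AND] = 0.21 × 0.26 = 0.054600
P(Redundant channel lost) [OR] = 1 − (1−0.26) × (1−0.17) × (1−0.32) = 0.582344
P(Perception stack down) [AND] = 0.162426 × 0.054600 × 0.582344 = 0.005164
P(Autonomous vehicle fails to stop) [AND] = 0.005164 × 0.36 = 0.001859
Rounded to 4 decimal places: P(Autonomous vehicle fails to stop) ≈ 0.0019.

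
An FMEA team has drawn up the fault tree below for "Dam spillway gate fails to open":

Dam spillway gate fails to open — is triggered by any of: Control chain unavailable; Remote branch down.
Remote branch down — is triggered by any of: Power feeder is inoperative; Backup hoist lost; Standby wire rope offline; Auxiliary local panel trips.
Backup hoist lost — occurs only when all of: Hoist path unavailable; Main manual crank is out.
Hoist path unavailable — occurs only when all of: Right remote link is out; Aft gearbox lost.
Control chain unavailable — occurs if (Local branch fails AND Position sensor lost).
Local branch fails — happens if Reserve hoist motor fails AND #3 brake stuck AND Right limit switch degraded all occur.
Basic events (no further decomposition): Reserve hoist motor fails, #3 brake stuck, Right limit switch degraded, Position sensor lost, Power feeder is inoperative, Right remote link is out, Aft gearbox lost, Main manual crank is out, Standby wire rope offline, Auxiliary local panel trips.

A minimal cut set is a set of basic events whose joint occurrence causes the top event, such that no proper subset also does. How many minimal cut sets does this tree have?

Local branch fails [AND]: one cut set from each child combined → 1 × 1 × 1 = 1 cut set(s).
Control chain unavailable [AND]: one cut set from each child combined → 1 × 1 = 1 cut set(s).
Hoist path unavailable [AND]: one cut set from each child combined → 1 × 1 = 1 cut set(s).
Backup hoist lost [AND]: one cut set from each child combined → 1 × 1 = 1 cut set(s).
Remote branch down [OR]: union of children's cut sets → 4 cut set(s).
Dam spillway gate fails to open [OR]: union of children's cut sets → 5 cut set(s).
Minimal cut sets: {#3 brake stuck, Position sensor lost, Reserve hoist motor fails, Right limit switch degraded}; {Power feeder is inoperative}; {Aft gearbox lost, Main manual crank is out, Right remote link is out}; {Standby wire rope offline}; {Auxiliary local panel trips}.

5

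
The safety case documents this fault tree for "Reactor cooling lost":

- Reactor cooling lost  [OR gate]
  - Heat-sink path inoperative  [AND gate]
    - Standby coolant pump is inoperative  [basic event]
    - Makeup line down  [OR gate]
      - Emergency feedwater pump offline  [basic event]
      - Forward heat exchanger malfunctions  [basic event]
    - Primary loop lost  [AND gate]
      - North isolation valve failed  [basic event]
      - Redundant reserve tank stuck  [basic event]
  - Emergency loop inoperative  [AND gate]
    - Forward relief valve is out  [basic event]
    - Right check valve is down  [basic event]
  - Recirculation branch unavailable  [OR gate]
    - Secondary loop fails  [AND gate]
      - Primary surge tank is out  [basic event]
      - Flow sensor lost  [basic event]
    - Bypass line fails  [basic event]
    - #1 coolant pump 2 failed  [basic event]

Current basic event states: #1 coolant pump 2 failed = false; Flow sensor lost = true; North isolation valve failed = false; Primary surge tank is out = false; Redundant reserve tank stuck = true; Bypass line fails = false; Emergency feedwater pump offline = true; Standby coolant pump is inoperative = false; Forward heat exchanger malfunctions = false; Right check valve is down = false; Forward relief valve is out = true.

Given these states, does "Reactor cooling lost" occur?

No

Makeup line down [OR]: Emergency feedwater pump offline=occurs, Forward heat exchanger malfunctions=not → at least one input occurs → occurs.
Primary loop lost [AND]: North isolation valve failed=not, Redundant reserve tank stuck=occurs → not all inputs occur → does not occur.
Heat-sink path inoperative [AND]: Standby coolant pump is inoperative=not, Makeup line down=occurs, Primary loop lost=not → not all inputs occur → does not occur.
Emergency loop inoperative [AND]: Forward relief valve is out=occurs, Right check valve is down=not → not all inputs occur → does not occur.
Secondary loop fails [AND]: Primary surge tank is out=not, Flow sensor lost=occurs → not all inputs occur → does not occur.
Recirculation branch unavailable [OR]: Secondary loop fails=not, Bypass line fails=not, #1 coolant pump 2 failed=not → no input occurs → does not occur.
Reactor cooling lost [OR]: Heat-sink path inoperative=not, Emergency loop inoperative=not, Recirculation branch unavailable=not → no input occurs → does not occur.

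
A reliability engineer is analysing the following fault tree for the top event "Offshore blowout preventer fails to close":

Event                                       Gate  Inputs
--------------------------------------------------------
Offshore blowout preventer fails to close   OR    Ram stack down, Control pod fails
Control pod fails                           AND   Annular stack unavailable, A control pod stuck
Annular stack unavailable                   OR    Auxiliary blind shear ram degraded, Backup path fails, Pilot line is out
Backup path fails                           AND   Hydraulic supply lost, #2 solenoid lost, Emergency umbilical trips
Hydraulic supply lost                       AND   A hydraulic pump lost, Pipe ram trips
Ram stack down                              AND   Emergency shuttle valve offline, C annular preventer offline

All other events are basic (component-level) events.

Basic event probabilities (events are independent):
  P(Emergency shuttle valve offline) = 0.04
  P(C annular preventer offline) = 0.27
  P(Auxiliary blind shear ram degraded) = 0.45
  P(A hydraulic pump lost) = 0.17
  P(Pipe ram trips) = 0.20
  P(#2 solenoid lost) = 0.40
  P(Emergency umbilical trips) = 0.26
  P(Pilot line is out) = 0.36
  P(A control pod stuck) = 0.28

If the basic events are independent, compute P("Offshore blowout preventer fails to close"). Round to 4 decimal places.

P(Ram stack down) [AND] = 0.04 × 0.27 = 0.010800
P(Hydraulic supply lost) [AND] = 0.17 × 0.20 = 0.034000
P(Backup path fails) [AND] = 0.034000 × 0.40 × 0.26 = 0.003536
P(Annular stack unavailable) [OR] = 1 − (1−0.45) × (1−0.003536) × (1−0.36) = 0.649245
P(Control pod fails) [AND] = 0.649245 × 0.28 = 0.181789
P(Offshore blowout preventer fails to close) [OR] = 1 − (1−0.010800) × (1−0.181789) = 0.190626
Rounded to 4 decimal places: P(Offshore blowout preventer fails to close) ≈ 0.1906.

0.1906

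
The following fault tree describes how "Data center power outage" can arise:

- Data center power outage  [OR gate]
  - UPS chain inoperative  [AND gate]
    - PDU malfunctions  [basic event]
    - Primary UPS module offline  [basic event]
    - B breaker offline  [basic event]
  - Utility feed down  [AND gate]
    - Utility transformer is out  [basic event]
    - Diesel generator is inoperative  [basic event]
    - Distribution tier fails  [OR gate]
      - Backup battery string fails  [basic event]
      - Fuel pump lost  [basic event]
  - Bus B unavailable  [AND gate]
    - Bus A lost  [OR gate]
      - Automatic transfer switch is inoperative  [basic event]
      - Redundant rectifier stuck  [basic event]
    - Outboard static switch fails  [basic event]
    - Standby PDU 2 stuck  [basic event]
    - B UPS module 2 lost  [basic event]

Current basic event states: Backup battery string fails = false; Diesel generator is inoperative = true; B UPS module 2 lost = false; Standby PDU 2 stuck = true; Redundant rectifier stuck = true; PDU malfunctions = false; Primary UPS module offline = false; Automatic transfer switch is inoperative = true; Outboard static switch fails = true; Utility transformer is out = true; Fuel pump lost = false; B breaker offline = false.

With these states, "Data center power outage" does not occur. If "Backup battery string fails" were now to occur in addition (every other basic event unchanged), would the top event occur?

Counterfactual: set "Backup battery string fails" to occurred.
UPS chain inoperative [AND]: PDU malfunctions=not, Primary UPS module offline=not, B breaker offline=not → not all inputs occur → does not occur.
Distribution tier fails [OR]: Backup battery string fails=occurs, Fuel pump lost=not → at least one input occurs → occurs.
Utility feed down [AND]: Utility transformer is out=occurs, Diesel generator is inoperative=occurs, Distribution tier fails=occurs → all inputs occur → occurs.
Bus A lost [OR]: Automatic transfer switch is inoperative=occurs, Redundant rectifier stuck=occurs → at least one input occurs → occurs.
Bus B unavailable [AND]: Bus A lost=occurs, Outboard static switch fails=occurs, Standby PDU 2 stuck=occurs, B UPS module 2 lost=not → not all inputs occur → does not occur.
Data center power outage [OR]: UPS chain inoperative=not, Utility feed down=occurs, Bus B unavailable=not → at least one input occurs → occurs.

Yes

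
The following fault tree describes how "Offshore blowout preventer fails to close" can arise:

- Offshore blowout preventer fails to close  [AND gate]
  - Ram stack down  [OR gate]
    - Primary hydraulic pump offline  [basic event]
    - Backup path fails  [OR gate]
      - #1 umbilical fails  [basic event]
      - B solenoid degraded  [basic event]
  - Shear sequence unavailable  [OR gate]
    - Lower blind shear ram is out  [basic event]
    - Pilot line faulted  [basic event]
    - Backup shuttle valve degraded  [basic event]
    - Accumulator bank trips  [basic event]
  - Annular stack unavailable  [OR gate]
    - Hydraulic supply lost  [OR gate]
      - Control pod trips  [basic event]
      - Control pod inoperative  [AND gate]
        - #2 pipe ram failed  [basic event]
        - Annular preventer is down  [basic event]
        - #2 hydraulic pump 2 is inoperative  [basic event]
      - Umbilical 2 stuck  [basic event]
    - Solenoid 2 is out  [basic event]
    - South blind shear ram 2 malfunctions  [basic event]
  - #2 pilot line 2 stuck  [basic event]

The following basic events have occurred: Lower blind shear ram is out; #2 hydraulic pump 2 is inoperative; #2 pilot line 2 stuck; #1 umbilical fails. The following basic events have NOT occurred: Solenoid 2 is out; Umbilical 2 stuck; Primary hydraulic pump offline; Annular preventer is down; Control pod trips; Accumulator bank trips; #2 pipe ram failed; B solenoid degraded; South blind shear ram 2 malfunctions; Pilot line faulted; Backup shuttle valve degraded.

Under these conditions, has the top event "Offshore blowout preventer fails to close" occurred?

No

Backup path fails [OR]: #1 umbilical fails=occurs, B solenoid degraded=not → at least one input occurs → occurs.
Ram stack down [OR]: Primary hydraulic pump offline=not, Backup path fails=occurs → at least one input occurs → occurs.
Shear sequence unavailable [OR]: Lower blind shear ram is out=occurs, Pilot line faulted=not, Backup shuttle valve degraded=not, Accumulator bank trips=not → at least one input occurs → occurs.
Control pod inoperative [AND]: #2 pipe ram failed=not, Annular preventer is down=not, #2 hydraulic pump 2 is inoperative=occurs → not all inputs occur → does not occur.
Hydraulic supply lost [OR]: Control pod trips=not, Control pod inoperative=not, Umbilical 2 stuck=not → no input occurs → does not occur.
Annular stack unavailable [OR]: Hydraulic supply lost=not, Solenoid 2 is out=not, South blind shear ram 2 malfunctions=not → no input occurs → does not occur.
Offshore blowout preventer fails to close [AND]: Ram stack down=occurs, Shear sequence unavailable=occurs, Annular stack unavailable=not, #2 pilot line 2 stuck=occurs → not all inputs occur → does not occur.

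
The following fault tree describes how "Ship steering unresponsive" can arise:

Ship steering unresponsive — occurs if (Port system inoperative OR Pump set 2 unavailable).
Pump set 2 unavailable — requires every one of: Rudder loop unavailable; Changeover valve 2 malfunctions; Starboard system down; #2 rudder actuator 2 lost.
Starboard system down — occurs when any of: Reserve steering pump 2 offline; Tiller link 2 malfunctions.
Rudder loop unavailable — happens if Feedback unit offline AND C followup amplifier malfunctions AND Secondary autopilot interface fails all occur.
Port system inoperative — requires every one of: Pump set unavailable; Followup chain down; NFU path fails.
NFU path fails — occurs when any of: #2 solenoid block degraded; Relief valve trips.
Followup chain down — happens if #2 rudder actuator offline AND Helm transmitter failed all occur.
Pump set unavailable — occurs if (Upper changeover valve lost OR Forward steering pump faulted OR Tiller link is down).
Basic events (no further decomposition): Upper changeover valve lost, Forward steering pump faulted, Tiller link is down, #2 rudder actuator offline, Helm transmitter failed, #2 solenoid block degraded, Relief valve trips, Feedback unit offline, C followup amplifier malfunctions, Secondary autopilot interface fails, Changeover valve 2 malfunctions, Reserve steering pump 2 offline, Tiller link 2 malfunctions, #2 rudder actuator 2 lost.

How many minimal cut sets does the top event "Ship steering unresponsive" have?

8

Pump set unavailable [OR]: union of children's cut sets → 3 cut set(s).
Followup chain down [AND]: one cut set from each child combined → 1 × 1 = 1 cut set(s).
NFU path fails [OR]: union of children's cut sets → 2 cut set(s).
Port system inoperative [AND]: one cut set from each child combined → 3 × 1 × 2 = 6 cut set(s).
Rudder loop unavailable [AND]: one cut set from each child combined → 1 × 1 × 1 = 1 cut set(s).
Starboard system down [OR]: union of children's cut sets → 2 cut set(s).
Pump set 2 unavailable [AND]: one cut set from each child combined → 1 × 1 × 2 × 1 = 2 cut set(s).
Ship steering unresponsive [OR]: union of children's cut sets → 8 cut set(s).
Minimal cut sets: {#2 rudder actuator offline, #2 solenoid block degraded, Helm transmitter failed, Upper changeover valve lost}; {#2 rudder actuator offline, Helm transmitter failed, Relief valve trips, Upper changeover valve lost}; {#2 rudder actuator offline, #2 solenoid block degraded, Forward steering pump faulted, Helm transmitter failed}; {#2 rudder actuator offline, Forward steering pump faulted, Helm transmitter failed, Relief valve trips}; {#2 rudder actuator offline, #2 solenoid block degraded, Helm transmitter failed, Tiller link is down}; {#2 rudder actuator offline, Helm transmitter failed, Relief valve trips, Tiller link is down}; {#2 rudder actuator 2 lost, C followup amplifier malfunctions, Changeover valve 2 malfunctions, Feedback unit offline, Reserve steering pump 2 offline, Secondary autopilot interface fails}; {#2 rudder actuator 2 lost, C followup amplifier malfunctions, Changeover valve 2 malfunctions, Feedback unit offline, Secondary autopilot interface fails, Tiller link 2 malfunctions}.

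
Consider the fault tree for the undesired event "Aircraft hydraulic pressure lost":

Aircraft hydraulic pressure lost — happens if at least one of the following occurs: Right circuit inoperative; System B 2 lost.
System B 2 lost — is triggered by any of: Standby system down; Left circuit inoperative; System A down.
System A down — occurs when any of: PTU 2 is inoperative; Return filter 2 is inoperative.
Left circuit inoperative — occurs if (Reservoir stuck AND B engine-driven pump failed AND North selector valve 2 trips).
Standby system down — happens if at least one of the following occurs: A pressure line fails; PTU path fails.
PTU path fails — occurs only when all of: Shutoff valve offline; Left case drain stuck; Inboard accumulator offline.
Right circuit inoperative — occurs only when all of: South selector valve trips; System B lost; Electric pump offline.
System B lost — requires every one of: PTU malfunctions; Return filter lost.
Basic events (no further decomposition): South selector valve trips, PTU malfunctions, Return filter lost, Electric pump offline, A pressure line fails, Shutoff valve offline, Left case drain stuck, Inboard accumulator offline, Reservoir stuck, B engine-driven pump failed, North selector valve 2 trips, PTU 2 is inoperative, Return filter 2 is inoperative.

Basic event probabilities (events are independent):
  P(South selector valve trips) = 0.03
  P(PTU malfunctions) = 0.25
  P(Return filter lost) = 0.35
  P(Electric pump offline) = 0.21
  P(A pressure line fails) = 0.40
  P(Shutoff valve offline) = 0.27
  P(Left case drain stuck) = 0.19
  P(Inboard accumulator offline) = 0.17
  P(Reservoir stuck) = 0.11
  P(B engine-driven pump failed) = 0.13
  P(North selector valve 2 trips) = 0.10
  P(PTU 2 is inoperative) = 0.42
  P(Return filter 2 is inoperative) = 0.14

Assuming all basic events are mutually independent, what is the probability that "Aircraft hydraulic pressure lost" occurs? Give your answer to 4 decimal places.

0.7039

P(System B lost) [AND] = 0.25 × 0.35 = 0.087500
P(Right circuit inoperative) [AND] = 0.03 × 0.087500 × 0.21 = 0.000551
P(PTU path fails) [AND] = 0.27 × 0.19 × 0.17 = 0.008721
P(Standby system down) [OR] = 1 − (1−0.40) × (1−0.008721) = 0.405233
P(Left circuit inoperative) [AND] = 0.11 × 0.13 × 0.10 = 0.001430
P(System A down) [OR] = 1 − (1−0.42) × (1−0.14) = 0.501200
P(System B 2 lost) [OR] = 1 − (1−0.405233) × (1−0.001430) × (1−0.501200) = 0.703754
P(Aircraft hydraulic pressure lost) [OR] = 1 − (1−0.000551) × (1−0.703754) = 0.703917
Rounded to 4 decimal places: P(Aircraft hydraulic pressure lost) ≈ 0.7039.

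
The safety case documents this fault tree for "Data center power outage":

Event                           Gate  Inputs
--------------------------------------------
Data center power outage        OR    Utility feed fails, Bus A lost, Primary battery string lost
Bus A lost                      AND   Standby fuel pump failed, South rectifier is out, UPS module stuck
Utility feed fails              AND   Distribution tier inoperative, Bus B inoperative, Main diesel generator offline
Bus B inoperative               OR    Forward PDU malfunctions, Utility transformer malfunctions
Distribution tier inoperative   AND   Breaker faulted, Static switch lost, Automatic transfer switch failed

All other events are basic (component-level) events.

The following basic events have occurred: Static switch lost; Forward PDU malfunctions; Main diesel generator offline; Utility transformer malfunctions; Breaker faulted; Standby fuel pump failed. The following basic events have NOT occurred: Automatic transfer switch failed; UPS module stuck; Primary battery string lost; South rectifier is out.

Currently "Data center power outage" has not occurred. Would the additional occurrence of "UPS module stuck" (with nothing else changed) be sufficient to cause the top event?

Counterfactual: set "UPS module stuck" to occurred.
Distribution tier inoperative [AND]: Breaker faulted=occurs, Static switch lost=occurs, Automatic transfer switch failed=not → not all inputs occur → does not occur.
Bus B inoperative [OR]: Forward PDU malfunctions=occurs, Utility transformer malfunctions=occurs → at least one input occurs → occurs.
Utility feed fails [AND]: Distribution tier inoperative=not, Bus B inoperative=occurs, Main diesel generator offline=occurs → not all inputs occur → does not occur.
Bus A lost [AND]: Standby fuel pump failed=occurs, South rectifier is out=not, UPS module stuck=occurs → not all inputs occur → does not occur.
Data center power outage [OR]: Utility feed fails=not, Bus A lost=not, Primary battery string lost=not → no input occurs → does not occur.

No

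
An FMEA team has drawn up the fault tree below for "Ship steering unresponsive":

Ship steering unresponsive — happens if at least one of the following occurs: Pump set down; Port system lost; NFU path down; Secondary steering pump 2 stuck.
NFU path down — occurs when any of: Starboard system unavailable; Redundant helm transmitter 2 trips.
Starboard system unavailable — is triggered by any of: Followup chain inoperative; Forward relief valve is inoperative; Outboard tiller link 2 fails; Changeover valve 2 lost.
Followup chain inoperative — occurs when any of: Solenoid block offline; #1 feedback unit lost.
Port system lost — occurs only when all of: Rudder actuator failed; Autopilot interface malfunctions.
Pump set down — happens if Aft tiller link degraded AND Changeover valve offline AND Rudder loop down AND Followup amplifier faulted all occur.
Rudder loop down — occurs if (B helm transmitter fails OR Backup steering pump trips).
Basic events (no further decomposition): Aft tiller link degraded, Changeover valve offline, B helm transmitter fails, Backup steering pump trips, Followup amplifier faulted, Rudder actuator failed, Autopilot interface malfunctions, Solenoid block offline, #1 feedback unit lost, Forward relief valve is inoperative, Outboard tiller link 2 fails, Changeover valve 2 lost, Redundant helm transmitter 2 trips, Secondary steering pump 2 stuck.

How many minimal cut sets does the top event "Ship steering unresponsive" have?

Rudder loop down [OR]: union of children's cut sets → 2 cut set(s).
Pump set down [AND]: one cut set from each child combined → 1 × 1 × 2 × 1 = 2 cut set(s).
Port system lost [AND]: one cut set from each child combined → 1 × 1 = 1 cut set(s).
Followup chain inoperative [OR]: union of children's cut sets → 2 cut set(s).
Starboard system unavailable [OR]: union of children's cut sets → 5 cut set(s).
NFU path down [OR]: union of children's cut sets → 6 cut set(s).
Ship steering unresponsive [OR]: union of children's cut sets → 10 cut set(s).
Minimal cut sets: {Aft tiller link degraded, B helm transmitter fails, Changeover valve offline, Followup amplifier faulted}; {Aft tiller link degraded, Backup steering pump trips, Changeover valve offline, Followup amplifier faulted}; {Autopilot interface malfunctions, Rudder actuator failed}; {Solenoid block offline}; {#1 feedback unit lost}; {Forward relief valve is inoperative}; {Outboard tiller link 2 fails}; {Changeover valve 2 lost}; {Redundant helm transmitter 2 trips}; {Secondary steering pump 2 stuck}.

10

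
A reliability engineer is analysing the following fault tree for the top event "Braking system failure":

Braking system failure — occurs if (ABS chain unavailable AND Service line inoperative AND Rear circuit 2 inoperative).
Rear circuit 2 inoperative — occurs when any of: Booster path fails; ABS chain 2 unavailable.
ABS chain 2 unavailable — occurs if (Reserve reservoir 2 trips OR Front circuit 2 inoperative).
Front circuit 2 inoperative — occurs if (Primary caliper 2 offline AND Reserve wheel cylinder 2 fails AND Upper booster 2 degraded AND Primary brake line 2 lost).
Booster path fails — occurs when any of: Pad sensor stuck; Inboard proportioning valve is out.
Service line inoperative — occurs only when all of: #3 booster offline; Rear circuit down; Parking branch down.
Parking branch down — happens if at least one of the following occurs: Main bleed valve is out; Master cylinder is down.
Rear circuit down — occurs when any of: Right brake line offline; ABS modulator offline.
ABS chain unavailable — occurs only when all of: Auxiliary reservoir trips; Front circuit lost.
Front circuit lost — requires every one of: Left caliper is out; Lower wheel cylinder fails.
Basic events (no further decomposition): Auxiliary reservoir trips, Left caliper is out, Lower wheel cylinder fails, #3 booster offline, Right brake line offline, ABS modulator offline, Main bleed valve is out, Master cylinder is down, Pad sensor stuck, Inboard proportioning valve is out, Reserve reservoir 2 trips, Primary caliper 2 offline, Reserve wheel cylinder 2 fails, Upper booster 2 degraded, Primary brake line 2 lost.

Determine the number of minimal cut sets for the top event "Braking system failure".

Front circuit lost [AND]: one cut set from each child combined → 1 × 1 = 1 cut set(s).
ABS chain unavailable [AND]: one cut set from each child combined → 1 × 1 = 1 cut set(s).
Rear circuit down [OR]: union of children's cut sets → 2 cut set(s).
Parking branch down [OR]: union of children's cut sets → 2 cut set(s).
Service line inoperative [AND]: one cut set from each child combined → 1 × 2 × 2 = 4 cut set(s).
Booster path fails [OR]: union of children's cut sets → 2 cut set(s).
Front circuit 2 inoperative [AND]: one cut set from each child combined → 1 × 1 × 1 × 1 = 1 cut set(s).
ABS chain 2 unavailable [OR]: union of children's cut sets → 2 cut set(s).
Rear circuit 2 inoperative [OR]: union of children's cut sets → 4 cut set(s).
Braking system failure [AND]: one cut set from each child combined → 1 × 4 × 4 = 16 cut set(s).

16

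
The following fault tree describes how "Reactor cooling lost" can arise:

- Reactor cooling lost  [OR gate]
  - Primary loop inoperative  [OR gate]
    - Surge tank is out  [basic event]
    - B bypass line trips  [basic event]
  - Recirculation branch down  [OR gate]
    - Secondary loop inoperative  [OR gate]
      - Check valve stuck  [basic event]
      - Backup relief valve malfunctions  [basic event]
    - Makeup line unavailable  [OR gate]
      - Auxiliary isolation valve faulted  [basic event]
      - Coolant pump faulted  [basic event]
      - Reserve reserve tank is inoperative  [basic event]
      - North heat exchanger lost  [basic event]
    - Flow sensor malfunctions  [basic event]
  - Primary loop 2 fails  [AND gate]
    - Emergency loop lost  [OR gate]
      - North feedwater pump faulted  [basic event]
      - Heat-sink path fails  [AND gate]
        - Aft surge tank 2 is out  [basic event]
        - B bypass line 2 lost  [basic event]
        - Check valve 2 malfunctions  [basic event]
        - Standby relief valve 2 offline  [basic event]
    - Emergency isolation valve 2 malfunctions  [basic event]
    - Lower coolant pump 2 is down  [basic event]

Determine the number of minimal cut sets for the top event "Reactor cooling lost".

Primary loop inoperative [OR]: union of children's cut sets → 2 cut set(s).
Secondary loop inoperative [OR]: union of children's cut sets → 2 cut set(s).
Makeup line unavailable [OR]: union of children's cut sets → 4 cut set(s).
Recirculation branch down [OR]: union of children's cut sets → 7 cut set(s).
Heat-sink path fails [AND]: one cut set from each child combined → 1 × 1 × 1 × 1 = 1 cut set(s).
Emergency loop lost [OR]: union of children's cut sets → 2 cut set(s).
Primary loop 2 fails [AND]: one cut set from each child combined → 2 × 1 × 1 = 2 cut set(s).
Reactor cooling lost [OR]: union of children's cut sets → 11 cut set(s).

11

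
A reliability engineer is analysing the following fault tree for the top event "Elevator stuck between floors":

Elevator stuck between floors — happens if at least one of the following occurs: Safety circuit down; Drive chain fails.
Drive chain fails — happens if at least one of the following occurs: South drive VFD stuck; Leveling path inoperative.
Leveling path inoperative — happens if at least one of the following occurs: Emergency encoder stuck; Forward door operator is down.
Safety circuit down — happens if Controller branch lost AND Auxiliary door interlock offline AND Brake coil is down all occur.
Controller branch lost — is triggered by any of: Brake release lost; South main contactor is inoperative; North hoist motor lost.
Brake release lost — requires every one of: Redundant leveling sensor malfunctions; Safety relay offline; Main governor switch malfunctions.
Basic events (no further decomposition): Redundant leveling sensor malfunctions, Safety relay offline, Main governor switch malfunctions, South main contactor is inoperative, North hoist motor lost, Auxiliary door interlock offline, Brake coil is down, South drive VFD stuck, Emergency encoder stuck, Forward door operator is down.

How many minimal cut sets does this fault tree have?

6

Brake release lost [AND]: one cut set from each child combined → 1 × 1 × 1 = 1 cut set(s).
Controller branch lost [OR]: union of children's cut sets → 3 cut set(s).
Safety circuit down [AND]: one cut set from each child combined → 3 × 1 × 1 = 3 cut set(s).
Leveling path inoperative [OR]: union of children's cut sets → 2 cut set(s).
Drive chain fails [OR]: union of children's cut sets → 3 cut set(s).
Elevator stuck between floors [OR]: union of children's cut sets → 6 cut set(s).
Minimal cut sets: {Auxiliary door interlock offline, Brake coil is down, Main governor switch malfunctions, Redundant leveling sensor malfunctions, Safety relay offline}; {Auxiliary door interlock offline, Brake coil is down, South main contactor is inoperative}; {Auxiliary door interlock offline, Brake coil is down, North hoist motor lost}; {South drive VFD stuck}; {Emergency encoder stuck}; {Forward door operator is down}.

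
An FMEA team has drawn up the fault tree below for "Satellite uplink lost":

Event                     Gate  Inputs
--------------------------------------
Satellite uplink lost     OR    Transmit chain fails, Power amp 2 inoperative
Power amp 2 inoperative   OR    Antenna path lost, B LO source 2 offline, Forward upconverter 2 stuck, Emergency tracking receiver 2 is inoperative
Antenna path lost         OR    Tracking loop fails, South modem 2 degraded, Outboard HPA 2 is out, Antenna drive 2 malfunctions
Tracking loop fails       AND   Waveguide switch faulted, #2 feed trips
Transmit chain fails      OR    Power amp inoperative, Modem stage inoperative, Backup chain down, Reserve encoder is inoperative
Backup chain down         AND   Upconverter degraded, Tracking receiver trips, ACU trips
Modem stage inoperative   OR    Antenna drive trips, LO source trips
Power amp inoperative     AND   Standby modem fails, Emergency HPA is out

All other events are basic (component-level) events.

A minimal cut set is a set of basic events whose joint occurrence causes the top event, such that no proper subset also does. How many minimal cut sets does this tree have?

12

Power amp inoperative [AND]: one cut set from each child combined → 1 × 1 = 1 cut set(s).
Modem stage inoperative [OR]: union of children's cut sets → 2 cut set(s).
Backup chain down [AND]: one cut set from each child combined → 1 × 1 × 1 = 1 cut set(s).
Transmit chain fails [OR]: union of children's cut sets → 5 cut set(s).
Tracking loop fails [AND]: one cut set from each child combined → 1 × 1 = 1 cut set(s).
Antenna path lost [OR]: union of children's cut sets → 4 cut set(s).
Power amp 2 inoperative [OR]: union of children's cut sets → 7 cut set(s).
Satellite uplink lost [OR]: union of children's cut sets → 12 cut set(s).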